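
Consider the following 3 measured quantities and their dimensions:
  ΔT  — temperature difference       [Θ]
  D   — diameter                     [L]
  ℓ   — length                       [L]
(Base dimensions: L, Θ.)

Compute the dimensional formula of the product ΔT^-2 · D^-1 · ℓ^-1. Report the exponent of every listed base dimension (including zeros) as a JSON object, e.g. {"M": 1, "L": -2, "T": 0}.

Exponent matrix [L,Θ] × [ΔT,D,ℓ]:
  L: [ 0  1  1]
  Θ: [ 1  0  0]
  [L]: (-2)·0+(-1)·1+(-1)·1 = -2
  [Θ]: (-2)·1+(-1)·0+(-1)·0 = -2
⇒ L^-2 Θ^-2

{"L": -2, "Θ": -2}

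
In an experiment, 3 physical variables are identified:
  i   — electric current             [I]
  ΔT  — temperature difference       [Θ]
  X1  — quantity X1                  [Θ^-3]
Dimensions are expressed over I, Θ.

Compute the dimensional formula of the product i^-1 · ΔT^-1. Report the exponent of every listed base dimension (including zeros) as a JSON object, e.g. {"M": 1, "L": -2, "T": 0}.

{"I": -1, "Θ": -1}

Exponent matrix [I,Θ] × [i,ΔT,X1]:
  I: [ 1  0  0]
  Θ: [ 0  1 -3]
  [I]: (-1)·1+(-1)·0 = -1
  [Θ]: (-1)·0+(-1)·1 = -1
⇒ I^-1 Θ^-1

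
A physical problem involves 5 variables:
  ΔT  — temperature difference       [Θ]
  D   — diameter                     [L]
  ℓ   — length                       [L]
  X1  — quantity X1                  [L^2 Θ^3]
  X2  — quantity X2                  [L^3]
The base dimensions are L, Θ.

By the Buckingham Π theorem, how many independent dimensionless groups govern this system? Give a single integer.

Dimensional matrix (L×Θ by ΔT×D×ℓ×X1×X2):
  L: [ 0  1  1  2  3]
  Θ: [ 1  0  0  3  0]
Echelon form has 2 nonzero rows (pivots: ΔT,D)
5 vars − rank 2 = 3 Π groups

3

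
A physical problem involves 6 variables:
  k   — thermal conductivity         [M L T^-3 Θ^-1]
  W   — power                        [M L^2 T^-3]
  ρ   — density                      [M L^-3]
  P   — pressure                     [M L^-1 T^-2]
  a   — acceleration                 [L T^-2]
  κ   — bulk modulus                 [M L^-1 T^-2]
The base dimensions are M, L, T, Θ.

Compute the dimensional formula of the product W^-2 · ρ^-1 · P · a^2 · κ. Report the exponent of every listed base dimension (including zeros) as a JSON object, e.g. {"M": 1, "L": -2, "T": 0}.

{"M": -1, "L": -1, "T": -2, "Θ": 0}

Write exponents as rows M,L,T,Θ / cols k,W,ρ,P,a,κ:
  M: [ 1  1  1  1  0  1]
  L: [ 1  2 -3 -1  1 -1]
  T: [-3 -3  0 -2 -2 -2]
  Θ: [-1  0  0  0  0  0]
  [M]: (-2)·1+(-1)·1+(1)·1+(2)·0+(1)·1 = -1
  [L]: (-2)·2+(-1)·-3+(1)·-1+(2)·1+(1)·-1 = -1
  [T]: (-2)·-3+(-1)·0+(1)·-2+(2)·-2+(1)·-2 = -2
  [Θ]: (-2)·0+(-1)·0+(1)·0+(2)·0+(1)·0 = 0
⇒ M^-1 L^-1 T^-2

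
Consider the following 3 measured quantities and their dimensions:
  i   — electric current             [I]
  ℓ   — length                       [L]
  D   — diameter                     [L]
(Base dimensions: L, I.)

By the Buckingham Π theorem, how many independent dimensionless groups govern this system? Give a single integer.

1

Write exponents as rows L,I / cols i,ℓ,D:
  L: [ 0  1  1]
  I: [ 1  0  0]
Echelon form has 2 nonzero rows (pivots: i,ℓ)
3 vars − rank 2 = 1 Π group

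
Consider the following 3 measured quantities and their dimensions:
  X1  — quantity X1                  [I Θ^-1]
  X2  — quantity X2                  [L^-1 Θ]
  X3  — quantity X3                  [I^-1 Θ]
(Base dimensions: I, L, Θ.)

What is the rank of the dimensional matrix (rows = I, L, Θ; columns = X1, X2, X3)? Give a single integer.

2

Write exponents as rows I,L,Θ / cols X1,X2,X3:
  I: [ 1  0 -1]
  L: [ 0 -1  0]
  Θ: [-1  1  1]
Echelon form has 2 nonzero rows (pivots: X1,X2)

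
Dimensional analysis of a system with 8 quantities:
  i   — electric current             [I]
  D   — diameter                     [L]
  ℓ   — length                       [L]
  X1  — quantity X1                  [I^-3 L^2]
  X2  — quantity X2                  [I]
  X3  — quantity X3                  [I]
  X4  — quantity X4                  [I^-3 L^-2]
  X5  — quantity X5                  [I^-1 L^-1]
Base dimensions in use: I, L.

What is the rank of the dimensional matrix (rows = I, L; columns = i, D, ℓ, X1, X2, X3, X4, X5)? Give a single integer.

2

Dimensional matrix (I×L by i×D×ℓ×X1×X2×X3×X4×X5):
  I: [ 1  0  0 -3  1  1 -3 -1]
  L: [ 0  1  1  2  0  0 -2 -1]
RREF → pivots at {i,D} ⇒ r = 2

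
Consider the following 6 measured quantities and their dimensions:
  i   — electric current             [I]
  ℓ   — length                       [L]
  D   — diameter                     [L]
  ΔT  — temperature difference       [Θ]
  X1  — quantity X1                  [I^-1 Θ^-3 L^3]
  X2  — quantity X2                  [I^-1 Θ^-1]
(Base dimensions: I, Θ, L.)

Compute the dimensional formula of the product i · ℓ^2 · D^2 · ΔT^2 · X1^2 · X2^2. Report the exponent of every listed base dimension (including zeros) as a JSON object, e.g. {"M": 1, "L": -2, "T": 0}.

{"I": -3, "Θ": -6, "L": 10}

Dimensional matrix (I×Θ×L by i×ℓ×D×ΔT×X1×X2):
  I: [ 1  0  0  0 -1 -1]
  Θ: [ 0  0  0  1 -3 -1]
  L: [ 0  1  1  0  3  0]
  [I]: (1)·1+(2)·0+(2)·0+(2)·0+(2)·-1+(2)·-1 = -3
  [Θ]: (1)·0+(2)·0+(2)·0+(2)·1+(2)·-3+(2)·-1 = -6
  [L]: (1)·0+(2)·1+(2)·1+(2)·0+(2)·3+(2)·0 = 10
⇒ I^-3 Θ^-6 L^10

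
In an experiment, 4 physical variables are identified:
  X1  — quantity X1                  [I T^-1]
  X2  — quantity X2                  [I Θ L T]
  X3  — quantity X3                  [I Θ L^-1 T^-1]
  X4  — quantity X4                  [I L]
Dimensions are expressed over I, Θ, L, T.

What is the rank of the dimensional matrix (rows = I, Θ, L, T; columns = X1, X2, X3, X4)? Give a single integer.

Exponent matrix [I,Θ,L,T] × [X1,X2,X3,X4]:
  I: [ 1  1  1  1]
  Θ: [ 0  1  1  0]
  L: [ 0  1 -1  1]
  T: [-1  1 -1  0]
Row reduction gives pivot columns X1,X2,X3; rank = 3

3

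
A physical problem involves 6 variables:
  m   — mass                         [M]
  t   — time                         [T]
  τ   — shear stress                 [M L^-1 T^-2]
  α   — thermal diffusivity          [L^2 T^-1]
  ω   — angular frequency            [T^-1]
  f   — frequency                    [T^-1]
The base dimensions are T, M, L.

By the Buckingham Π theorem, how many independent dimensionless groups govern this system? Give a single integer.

3

Write exponents as rows T,M,L / cols m,t,τ,α,ω,f:
  T: [ 0  1 -2 -1 -1 -1]
  M: [ 1  0  1  0  0  0]
  L: [ 0  0 -1  2  0  0]
RREF → pivots at {m,t,τ} ⇒ r = 3
6 vars − rank 3 = 3 Π groups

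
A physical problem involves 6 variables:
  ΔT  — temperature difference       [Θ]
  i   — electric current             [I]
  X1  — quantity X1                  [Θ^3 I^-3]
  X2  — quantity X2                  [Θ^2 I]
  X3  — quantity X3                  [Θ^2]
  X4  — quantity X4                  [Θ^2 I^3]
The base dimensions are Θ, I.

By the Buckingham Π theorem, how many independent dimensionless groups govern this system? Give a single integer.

Dimensional matrix (Θ×I by ΔT×i×X1×X2×X3×X4):
  Θ: [ 1  0  3  2  2  2]
  I: [ 0  1 -3  1  0  3]
RREF → pivots at {ΔT,i} ⇒ r = 2
n=6, r=2 ⇒ 4 dimensionless groups

4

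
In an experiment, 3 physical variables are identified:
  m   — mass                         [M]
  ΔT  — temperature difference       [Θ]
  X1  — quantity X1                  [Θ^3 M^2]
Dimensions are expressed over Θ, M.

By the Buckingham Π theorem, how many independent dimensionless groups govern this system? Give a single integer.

1

Dimensional matrix (Θ×M by m×ΔT×X1):
  Θ: [ 0  1  3]
  M: [ 1  0  2]
Row reduction gives pivot columns m,ΔT; rank = 2
n=3, r=2 ⇒ 1 dimensionless group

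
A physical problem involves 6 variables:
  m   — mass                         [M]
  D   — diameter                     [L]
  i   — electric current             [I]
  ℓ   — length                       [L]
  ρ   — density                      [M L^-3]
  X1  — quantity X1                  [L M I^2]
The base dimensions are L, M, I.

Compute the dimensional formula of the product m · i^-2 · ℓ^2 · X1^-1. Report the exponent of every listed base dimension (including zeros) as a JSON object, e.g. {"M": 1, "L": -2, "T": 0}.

{"L": 1, "M": 0, "I": -4}

Write exponents as rows L,M,I / cols m,D,i,ℓ,ρ,X1:
  L: [ 0  1  0  1 -3  1]
  M: [ 1  0  0  0  1  1]
  I: [ 0  0  1  0  0  2]
  [L]: (1)·0+(-2)·0+(2)·1+(-1)·1 = 1
  [M]: (1)·1+(-2)·0+(2)·0+(-1)·1 = 0
  [I]: (1)·0+(-2)·1+(2)·0+(-1)·2 = -4
⇒ L I^-4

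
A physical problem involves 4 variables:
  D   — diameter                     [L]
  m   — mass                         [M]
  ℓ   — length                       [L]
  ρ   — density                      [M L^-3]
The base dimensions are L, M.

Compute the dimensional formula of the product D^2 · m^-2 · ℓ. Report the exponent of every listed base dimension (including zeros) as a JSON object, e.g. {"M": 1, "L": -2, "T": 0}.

{"L": 3, "M": -2}

Exponent matrix [L,M] × [D,m,ℓ,ρ]:
  L: [ 1  0  1 -3]
  M: [ 0  1  0  1]
  [L]: (2)·1+(-2)·0+(1)·1 = 3
  [M]: (2)·0+(-2)·1+(1)·0 = -2
⇒ L^3 M^-2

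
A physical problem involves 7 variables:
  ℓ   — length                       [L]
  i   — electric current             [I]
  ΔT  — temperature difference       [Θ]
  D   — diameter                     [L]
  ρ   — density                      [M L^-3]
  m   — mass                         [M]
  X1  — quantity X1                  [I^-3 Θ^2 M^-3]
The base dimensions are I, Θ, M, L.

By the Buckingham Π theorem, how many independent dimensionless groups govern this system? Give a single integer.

Exponent matrix [I,Θ,M,L] × [ℓ,i,ΔT,D,ρ,m,X1]:
  I: [ 0  1  0  0  0  0 -3]
  Θ: [ 0  0  1  0  0  0  2]
  M: [ 0  0  0  0  1  1 -3]
  L: [ 1  0  0  1 -3  0  0]
Row reduction gives pivot columns ℓ,i,ΔT,ρ; rank = 4
7 vars − rank 4 = 3 Π groups

3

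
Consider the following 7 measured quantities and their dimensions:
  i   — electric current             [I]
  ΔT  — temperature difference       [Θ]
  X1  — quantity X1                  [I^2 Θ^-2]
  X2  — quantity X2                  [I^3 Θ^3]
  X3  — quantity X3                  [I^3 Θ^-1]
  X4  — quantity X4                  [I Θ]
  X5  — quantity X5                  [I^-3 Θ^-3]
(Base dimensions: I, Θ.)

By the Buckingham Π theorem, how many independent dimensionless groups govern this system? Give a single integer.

Exponent matrix [I,Θ] × [i,ΔT,X1,X2,X3,X4,X5]:
  I: [ 1  0  2  3  3  1 -3]
  Θ: [ 0  1 -2  3 -1  1 -3]
Echelon form has 2 nonzero rows (pivots: i,ΔT)
7 vars − rank 2 = 5 Π groups

5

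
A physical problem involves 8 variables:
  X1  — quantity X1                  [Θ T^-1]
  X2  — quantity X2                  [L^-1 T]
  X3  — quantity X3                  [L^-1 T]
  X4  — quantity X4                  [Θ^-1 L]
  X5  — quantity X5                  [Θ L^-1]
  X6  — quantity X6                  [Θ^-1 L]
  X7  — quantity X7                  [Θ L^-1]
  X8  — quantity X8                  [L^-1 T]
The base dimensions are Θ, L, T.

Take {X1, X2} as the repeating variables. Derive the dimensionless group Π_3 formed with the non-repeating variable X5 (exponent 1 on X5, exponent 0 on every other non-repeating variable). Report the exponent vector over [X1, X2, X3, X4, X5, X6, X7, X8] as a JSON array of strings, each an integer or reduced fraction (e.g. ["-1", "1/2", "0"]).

["-1", "-1", "0", "0", "1", "0", "0", "0"]

Write exponents as rows Θ,L,T / cols X1,X2,X3,X4,X5,X6,X7,X8:
  Θ: [ 1  0  0 -1  1 -1  1  0]
  L: [ 0 -1 -1  1 -1  1 -1 -1]
  T: [-1  1  1  0  0  0  0  1]
Row reduction gives pivot columns X1,X2; rank = 2
Pivot set = {X1,X2}, free = {X3,X4,X5,X6,X7,X8}
RREF:
  r0: [   1    0    0   -1    1   -1    1    0]
  r1: [   0    1    1   -1    1   -1    1    1]
  r2: [   0    0    0    0    0    0    0    0]
Fix exponent of X5 at 1, X3 at 0, X4 at 0, X6 at 0, X7 at 0, X8 at 0; solve each RREF row for its pivot's exponent:
  r0: exp(X1) + (1)·1 = 0 ⇒ exp(X1) = -1
  r1: exp(X2) + (1)·1 = 0 ⇒ exp(X2) = -1
Π_3 = X1^-1 · X2^-1 · X5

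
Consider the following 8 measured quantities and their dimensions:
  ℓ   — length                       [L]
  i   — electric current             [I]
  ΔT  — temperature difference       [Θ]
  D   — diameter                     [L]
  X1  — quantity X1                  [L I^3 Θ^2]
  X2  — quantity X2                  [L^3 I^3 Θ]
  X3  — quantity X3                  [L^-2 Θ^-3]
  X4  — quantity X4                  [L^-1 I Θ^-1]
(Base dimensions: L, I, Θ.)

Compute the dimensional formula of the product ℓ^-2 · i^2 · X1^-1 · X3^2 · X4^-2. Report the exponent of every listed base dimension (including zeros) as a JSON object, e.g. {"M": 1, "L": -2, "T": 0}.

Write exponents as rows L,I,Θ / cols ℓ,i,ΔT,D,X1,X2,X3,X4:
  L: [ 1  0  0  1  1  3 -2 -1]
  I: [ 0  1  0  0  3  3  0  1]
  Θ: [ 0  0  1  0  2  1 -3 -1]
  [L]: (-2)·1+(2)·0+(-1)·1+(2)·-2+(-2)·-1 = -5
  [I]: (-2)·0+(2)·1+(-1)·3+(2)·0+(-2)·1 = -3
  [Θ]: (-2)·0+(2)·0+(-1)·2+(2)·-3+(-2)·-1 = -6
⇒ L^-5 I^-3 Θ^-6

{"L": -5, "I": -3, "Θ": -6}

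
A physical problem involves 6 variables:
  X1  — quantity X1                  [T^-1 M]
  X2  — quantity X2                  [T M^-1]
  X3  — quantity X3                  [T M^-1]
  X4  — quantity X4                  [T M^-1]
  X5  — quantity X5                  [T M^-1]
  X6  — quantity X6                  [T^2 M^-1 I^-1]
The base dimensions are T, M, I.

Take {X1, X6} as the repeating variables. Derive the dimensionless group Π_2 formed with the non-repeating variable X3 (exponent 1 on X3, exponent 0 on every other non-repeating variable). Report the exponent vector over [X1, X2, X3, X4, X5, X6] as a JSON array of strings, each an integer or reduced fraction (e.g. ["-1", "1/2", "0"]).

["1", "0", "1", "0", "0", "0"]

Exponent matrix [T,M,I] × [X1,X2,X3,X4,X5,X6]:
  T: [-1  1  1  1  1  2]
  M: [ 1 -1 -1 -1 -1 -1]
  I: [ 0  0  0  0  0 -1]
RREF → pivots at {X1,X6} ⇒ r = 2
Repeat: X1,X6; free: X2,X3,X4,X5
RREF:
  r0: [   1   -1   -1   -1   -1    0]
  r1: [   0    0    0    0    0    1]
  r2: [   0    0    0    0    0    0]
Fix exponent of X3 at 1, X2 at 0, X4 at 0, X5 at 0; solve each RREF row for its pivot's exponent:
  r0: exp(X1) + (-1)·1 = 0 ⇒ exp(X1) = 1
  r1: exp(X6) + (0)·1 = 0 ⇒ exp(X6) = 0
Π_2 = X1 · X3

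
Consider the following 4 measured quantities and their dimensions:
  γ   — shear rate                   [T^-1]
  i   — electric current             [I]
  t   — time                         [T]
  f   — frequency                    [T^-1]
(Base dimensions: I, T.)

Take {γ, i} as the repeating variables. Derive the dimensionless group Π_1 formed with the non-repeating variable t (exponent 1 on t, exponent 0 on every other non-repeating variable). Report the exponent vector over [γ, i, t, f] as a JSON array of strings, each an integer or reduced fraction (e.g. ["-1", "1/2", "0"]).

["1", "0", "1", "0"]

Exponent matrix [I,T] × [γ,i,t,f]:
  I: [ 0  1  0  0]
  T: [-1  0  1 -1]
RREF → pivots at {γ,i} ⇒ r = 2
Pivot set = {γ,i}, free = {t,f}
RREF:
  r0: [   1    0   -1    1]
  r1: [   0    1    0    0]
Fix exponent of t at 1, f at 0; solve each RREF row for its pivot's exponent:
  r0: exp(γ) + (-1)·1 = 0 ⇒ exp(γ) = 1
  r1: exp(i) + (0)·1 = 0 ⇒ exp(i) = 0
Π_1 = γ · t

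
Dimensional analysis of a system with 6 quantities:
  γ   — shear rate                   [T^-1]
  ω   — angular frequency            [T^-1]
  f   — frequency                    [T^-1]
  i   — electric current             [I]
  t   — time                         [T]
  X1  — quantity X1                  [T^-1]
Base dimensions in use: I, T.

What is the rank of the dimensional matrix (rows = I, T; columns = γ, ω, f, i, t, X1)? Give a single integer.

2

Dimensional matrix (I×T by γ×ω×f×i×t×X1):
  I: [ 0  0  0  1  0  0]
  T: [-1 -1 -1  0  1 -1]
Echelon form has 2 nonzero rows (pivots: γ,i)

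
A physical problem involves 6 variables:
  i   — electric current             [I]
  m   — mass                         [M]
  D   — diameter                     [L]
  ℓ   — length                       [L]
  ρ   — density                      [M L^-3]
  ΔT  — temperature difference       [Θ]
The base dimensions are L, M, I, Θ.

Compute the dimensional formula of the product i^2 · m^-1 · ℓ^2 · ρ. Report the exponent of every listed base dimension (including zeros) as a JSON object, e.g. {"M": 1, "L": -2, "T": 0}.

{"L": -1, "M": 0, "I": 2, "Θ": 0}

Dimensional matrix (L×M×I×Θ by i×m×D×ℓ×ρ×ΔT):
  L: [ 0  0  1  1 -3  0]
  M: [ 0  1  0  0  1  0]
  I: [ 1  0  0  0  0  0]
  Θ: [ 0  0  0  0  0  1]
  [L]: (2)·0+(-1)·0+(2)·1+(1)·-3 = -1
  [M]: (2)·0+(-1)·1+(2)·0+(1)·1 = 0
  [I]: (2)·1+(-1)·0+(2)·0+(1)·0 = 2
  [Θ]: (2)·0+(-1)·0+(2)·0+(1)·0 = 0
⇒ L^-1 I^2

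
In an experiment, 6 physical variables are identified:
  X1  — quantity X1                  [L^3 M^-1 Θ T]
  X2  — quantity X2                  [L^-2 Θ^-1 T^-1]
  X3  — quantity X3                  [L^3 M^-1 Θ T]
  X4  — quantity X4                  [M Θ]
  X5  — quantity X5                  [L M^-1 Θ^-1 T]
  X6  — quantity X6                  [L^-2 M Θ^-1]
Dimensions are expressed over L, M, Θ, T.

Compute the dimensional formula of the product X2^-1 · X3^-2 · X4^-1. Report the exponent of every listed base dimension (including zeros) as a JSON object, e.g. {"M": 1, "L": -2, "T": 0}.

{"L": -4, "M": 1, "Θ": -2, "T": -1}

Dimensional matrix (L×M×Θ×T by X1×X2×X3×X4×X5×X6):
  L: [ 3 -2  3  0  1 -2]
  M: [-1  0 -1  1 -1  1]
  Θ: [ 1 -1  1  1 -1 -1]
  T: [ 1 -1  1  0  1  0]
  [L]: (-1)·-2+(-2)·3+(-1)·0 = -4
  [M]: (-1)·0+(-2)·-1+(-1)·1 = 1
  [Θ]: (-1)·-1+(-2)·1+(-1)·1 = -2
  [T]: (-1)·-1+(-2)·1+(-1)·0 = -1
⇒ L^-4 M Θ^-2 T^-1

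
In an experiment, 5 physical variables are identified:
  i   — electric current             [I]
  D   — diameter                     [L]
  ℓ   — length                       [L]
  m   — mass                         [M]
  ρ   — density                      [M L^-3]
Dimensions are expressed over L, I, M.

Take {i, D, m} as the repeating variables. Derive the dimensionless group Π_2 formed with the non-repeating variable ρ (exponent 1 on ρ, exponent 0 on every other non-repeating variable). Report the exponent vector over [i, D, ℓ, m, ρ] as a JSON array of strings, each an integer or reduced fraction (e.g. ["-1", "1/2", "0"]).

Exponent matrix [L,I,M] × [i,D,ℓ,m,ρ]:
  L: [ 0  1  1  0 -3]
  I: [ 1  0  0  0  0]
  M: [ 0  0  0  1  1]
RREF → pivots at {i,D,m} ⇒ r = 3
Pivot set = {i,D,m}, free = {ℓ,ρ}
RREF:
  r0: [   1    0    0    0    0]
  r1: [   0    1    1    0   -3]
  r2: [   0    0    0    1    1]
Fix exponent of ρ at 1, ℓ at 0; solve each RREF row for its pivot's exponent:
  r0: exp(i) + (0)·1 = 0 ⇒ exp(i) = 0
  r1: exp(D) + (-3)·1 = 0 ⇒ exp(D) = 3
  r2: exp(m) + (1)·1 = 0 ⇒ exp(m) = -1
Π_2 = D^3 · m^-1 · ρ

["0", "3", "0", "-1", "1"]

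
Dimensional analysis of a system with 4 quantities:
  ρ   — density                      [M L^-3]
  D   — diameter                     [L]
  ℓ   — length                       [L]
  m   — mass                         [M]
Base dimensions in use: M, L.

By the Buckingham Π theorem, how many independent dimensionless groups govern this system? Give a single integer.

Write exponents as rows M,L / cols ρ,D,ℓ,m:
  M: [ 1  0  0  1]
  L: [-3  1  1  0]
RREF → pivots at {ρ,D} ⇒ r = 2
4 vars − rank 2 = 2 Π groups

2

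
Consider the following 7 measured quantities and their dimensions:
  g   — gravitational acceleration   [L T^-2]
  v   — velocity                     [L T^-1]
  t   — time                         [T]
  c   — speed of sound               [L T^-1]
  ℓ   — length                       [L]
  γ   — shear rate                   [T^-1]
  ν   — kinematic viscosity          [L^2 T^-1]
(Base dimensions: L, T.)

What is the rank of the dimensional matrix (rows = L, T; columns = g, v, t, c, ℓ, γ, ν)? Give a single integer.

Dimensional matrix (L×T by g×v×t×c×ℓ×γ×ν):
  L: [ 1  1  0  1  1  0  2]
  T: [-2 -1  1 -1  0 -1 -1]
Row reduction gives pivot columns g,v; rank = 2

2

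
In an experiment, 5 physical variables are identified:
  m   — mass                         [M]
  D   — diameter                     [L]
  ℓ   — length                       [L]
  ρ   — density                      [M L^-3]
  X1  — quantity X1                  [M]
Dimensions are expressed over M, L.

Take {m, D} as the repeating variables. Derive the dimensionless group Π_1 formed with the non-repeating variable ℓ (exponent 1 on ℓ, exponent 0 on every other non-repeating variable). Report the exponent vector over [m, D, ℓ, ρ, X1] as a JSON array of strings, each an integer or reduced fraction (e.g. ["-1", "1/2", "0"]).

["0", "-1", "1", "0", "0"]

Dimensional matrix (M×L by m×D×ℓ×ρ×X1):
  M: [ 1  0  0  1  1]
  L: [ 0  1  1 -3  0]
Echelon form has 2 nonzero rows (pivots: m,D)
Repeat: m,D; free: ℓ,ρ,X1
RREF:
  r0: [   1    0    0    1    1]
  r1: [   0    1    1   -3    0]
Fix exponent of ℓ at 1, ρ at 0, X1 at 0; solve each RREF row for its pivot's exponent:
  r0: exp(m) + (0)·1 = 0 ⇒ exp(m) = 0
  r1: exp(D) + (1)·1 = 0 ⇒ exp(D) = -1
Π_1 = D^-1 · ℓ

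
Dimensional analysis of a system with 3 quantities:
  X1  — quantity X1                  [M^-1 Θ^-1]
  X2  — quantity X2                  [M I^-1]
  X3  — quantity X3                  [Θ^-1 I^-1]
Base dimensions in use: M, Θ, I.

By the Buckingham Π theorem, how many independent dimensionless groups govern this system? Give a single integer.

Write exponents as rows M,Θ,I / cols X1,X2,X3:
  M: [-1  1  0]
  Θ: [-1  0 -1]
  I: [ 0 -1 -1]
Row reduction gives pivot columns X1,X2; rank = 2
n=3, r=2 ⇒ 1 dimensionless group

1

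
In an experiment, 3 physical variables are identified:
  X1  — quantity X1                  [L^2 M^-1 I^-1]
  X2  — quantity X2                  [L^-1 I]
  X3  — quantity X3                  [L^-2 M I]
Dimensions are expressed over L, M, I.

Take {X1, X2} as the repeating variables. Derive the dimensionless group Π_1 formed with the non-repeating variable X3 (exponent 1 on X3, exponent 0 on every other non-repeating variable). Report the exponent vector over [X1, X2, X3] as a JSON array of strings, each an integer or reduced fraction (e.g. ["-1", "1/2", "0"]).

["1", "0", "1"]

Write exponents as rows L,M,I / cols X1,X2,X3:
  L: [ 2 -1 -2]
  M: [-1  0  1]
  I: [-1  1  1]
Row reduction gives pivot columns X1,X2; rank = 2
Repeat: X1,X2; free: X3
RREF:
  r0: [   1    0   -1]
  r1: [   0    1    0]
  r2: [   0    0    0]
Fix exponent of X3 at 1; solve each RREF row for its pivot's exponent:
  r0: exp(X1) + (-1)·1 = 0 ⇒ exp(X1) = 1
  r1: exp(X2) + (0)·1 = 0 ⇒ exp(X2) = 0
Π_1 = X1 · X3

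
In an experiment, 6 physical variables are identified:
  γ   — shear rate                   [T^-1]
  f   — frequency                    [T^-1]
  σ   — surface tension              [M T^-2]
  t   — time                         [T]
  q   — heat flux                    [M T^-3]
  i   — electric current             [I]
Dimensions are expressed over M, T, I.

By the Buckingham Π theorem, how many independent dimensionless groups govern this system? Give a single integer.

3

Dimensional matrix (M×T×I by γ×f×σ×t×q×i):
  M: [ 0  0  1  0  1  0]
  T: [-1 -1 -2  1 -3  0]
  I: [ 0  0  0  0  0  1]
Echelon form has 3 nonzero rows (pivots: γ,σ,i)
n=6, r=3 ⇒ 3 dimensionless groups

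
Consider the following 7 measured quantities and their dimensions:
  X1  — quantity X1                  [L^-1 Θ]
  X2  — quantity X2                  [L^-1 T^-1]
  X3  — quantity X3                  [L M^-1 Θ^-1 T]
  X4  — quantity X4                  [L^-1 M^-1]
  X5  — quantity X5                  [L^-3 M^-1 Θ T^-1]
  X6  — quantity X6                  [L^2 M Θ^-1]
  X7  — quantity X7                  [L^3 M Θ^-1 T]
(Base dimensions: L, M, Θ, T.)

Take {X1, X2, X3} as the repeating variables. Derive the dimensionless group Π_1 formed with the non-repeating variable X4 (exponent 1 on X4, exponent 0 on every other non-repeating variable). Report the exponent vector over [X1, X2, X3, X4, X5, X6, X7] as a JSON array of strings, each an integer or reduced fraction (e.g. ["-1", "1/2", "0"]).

Dimensional matrix (L×M×Θ×T by X1×X2×X3×X4×X5×X6×X7):
  L: [-1 -1  1 -1 -3  2  3]
  M: [ 0  0 -1 -1 -1  1  1]
  Θ: [ 1  0 -1  0  1 -1 -1]
  T: [ 0 -1  1  0 -1  0  1]
Echelon form has 3 nonzero rows (pivots: X1,X2,X3)
Pivot set = {X1,X2,X3}, free = {X4,X5,X6,X7}
RREF:
  r0: [   1    0    0    1    2   -2   -2]
  r1: [   0    1    0    1    2   -1   -2]
  r2: [   0    0    1    1    1   -1   -1]
  r3: [   0    0    0    0    0    0    0]
Fix exponent of X4 at 1, X5 at 0, X6 at 0, X7 at 0; solve each RREF row for its pivot's exponent:
  r0: exp(X1) + (1)·1 = 0 ⇒ exp(X1) = -1
  r1: exp(X2) + (1)·1 = 0 ⇒ exp(X2) = -1
  r2: exp(X3) + (1)·1 = 0 ⇒ exp(X3) = -1
Π_1 = X1^-1 · X2^-1 · X3^-1 · X4

["-1", "-1", "-1", "1", "0", "0", "0"]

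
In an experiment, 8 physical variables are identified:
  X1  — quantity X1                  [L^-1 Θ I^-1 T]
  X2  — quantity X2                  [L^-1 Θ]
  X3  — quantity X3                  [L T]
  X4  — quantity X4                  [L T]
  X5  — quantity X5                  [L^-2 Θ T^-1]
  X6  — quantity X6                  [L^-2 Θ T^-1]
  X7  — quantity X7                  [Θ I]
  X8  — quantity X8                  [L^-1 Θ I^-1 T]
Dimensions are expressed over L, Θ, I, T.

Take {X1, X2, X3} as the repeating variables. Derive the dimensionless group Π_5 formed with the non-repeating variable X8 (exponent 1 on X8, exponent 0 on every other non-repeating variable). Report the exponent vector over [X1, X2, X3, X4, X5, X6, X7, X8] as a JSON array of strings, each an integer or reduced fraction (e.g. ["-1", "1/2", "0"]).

["-1", "0", "0", "0", "0", "0", "0", "1"]

Write exponents as rows L,Θ,I,T / cols X1,X2,X3,X4,X5,X6,X7,X8:
  L: [-1 -1  1  1 -2 -2  0 -1]
  Θ: [ 1  1  0  0  1  1  1  1]
  I: [-1  0  0  0  0  0  1 -1]
  T: [ 1  0  1  1 -1 -1  0  1]
RREF → pivots at {X1,X2,X3} ⇒ r = 3
Pivot set = {X1,X2,X3}, free = {X4,X5,X6,X7,X8}
RREF:
  r0: [   1    0    0    0    0    0   -1    1]
  r1: [   0    1    0    0    1    1    2    0]
  r2: [   0    0    1    1   -1   -1    1    0]
  r3: [   0    0    0    0    0    0    0    0]
Fix exponent of X8 at 1, X4 at 0, X5 at 0, X6 at 0, X7 at 0; solve each RREF row for its pivot's exponent:
  r0: exp(X1) + (1)·1 = 0 ⇒ exp(X1) = -1
  r1: exp(X2) + (0)·1 = 0 ⇒ exp(X2) = 0
  r2: exp(X3) + (0)·1 = 0 ⇒ exp(X3) = 0
Π_5 = X1^-1 · X8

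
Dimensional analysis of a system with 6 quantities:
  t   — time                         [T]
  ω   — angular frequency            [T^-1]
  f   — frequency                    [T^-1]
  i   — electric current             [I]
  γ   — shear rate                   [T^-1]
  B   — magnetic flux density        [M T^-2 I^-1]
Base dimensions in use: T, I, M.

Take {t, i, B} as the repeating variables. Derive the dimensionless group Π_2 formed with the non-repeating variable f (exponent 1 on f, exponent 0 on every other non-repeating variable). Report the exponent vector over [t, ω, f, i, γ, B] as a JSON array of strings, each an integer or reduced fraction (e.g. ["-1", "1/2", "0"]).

Exponent matrix [T,I,M] × [t,ω,f,i,γ,B]:
  T: [ 1 -1 -1  0 -1 -2]
  I: [ 0  0  0  1  0 -1]
  M: [ 0  0  0  0  0  1]
Echelon form has 3 nonzero rows (pivots: t,i,B)
Pivot set = {t,i,B}, free = {ω,f,γ}
RREF:
  r0: [   1   -1   -1    0   -1    0]
  r1: [   0    0    0    1    0    0]
  r2: [   0    0    0    0    0    1]
Fix exponent of f at 1, ω at 0, γ at 0; solve each RREF row for its pivot's exponent:
  r0: exp(t) + (-1)·1 = 0 ⇒ exp(t) = 1
  r1: exp(i) + (0)·1 = 0 ⇒ exp(i) = 0
  r2: exp(B) + (0)·1 = 0 ⇒ exp(B) = 0
Π_2 = t · f

["1", "0", "1", "0", "0", "0"]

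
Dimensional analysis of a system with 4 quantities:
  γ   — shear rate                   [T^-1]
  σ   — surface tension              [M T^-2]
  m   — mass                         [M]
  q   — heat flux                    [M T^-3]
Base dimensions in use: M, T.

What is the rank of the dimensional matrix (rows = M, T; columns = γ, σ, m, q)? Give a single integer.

2

Dimensional matrix (M×T by γ×σ×m×q):
  M: [ 0  1  1  1]
  T: [-1 -2  0 -3]
Echelon form has 2 nonzero rows (pivots: γ,σ)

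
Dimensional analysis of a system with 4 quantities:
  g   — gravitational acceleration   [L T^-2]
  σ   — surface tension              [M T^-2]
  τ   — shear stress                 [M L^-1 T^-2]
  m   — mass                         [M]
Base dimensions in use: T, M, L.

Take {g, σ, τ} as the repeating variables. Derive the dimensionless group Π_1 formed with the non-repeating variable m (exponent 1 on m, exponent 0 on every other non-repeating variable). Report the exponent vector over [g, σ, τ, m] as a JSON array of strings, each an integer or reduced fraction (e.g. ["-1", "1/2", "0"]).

["1", "-2", "1", "1"]

Write exponents as rows T,M,L / cols g,σ,τ,m:
  T: [-2 -2 -2  0]
  M: [ 0  1  1  1]
  L: [ 1  0 -1  0]
Echelon form has 3 nonzero rows (pivots: g,σ,τ)
Repeat: g,σ,τ; free: m
RREF:
  r0: [   1    0    0   -1]
  r1: [   0    1    0    2]
  r2: [   0    0    1   -1]
Fix exponent of m at 1; solve each RREF row for its pivot's exponent:
  r0: exp(g) + (-1)·1 = 0 ⇒ exp(g) = 1
  r1: exp(σ) + (2)·1 = 0 ⇒ exp(σ) = -2
  r2: exp(τ) + (-1)·1 = 0 ⇒ exp(τ) = 1
Π_1 = g · σ^-2 · τ · m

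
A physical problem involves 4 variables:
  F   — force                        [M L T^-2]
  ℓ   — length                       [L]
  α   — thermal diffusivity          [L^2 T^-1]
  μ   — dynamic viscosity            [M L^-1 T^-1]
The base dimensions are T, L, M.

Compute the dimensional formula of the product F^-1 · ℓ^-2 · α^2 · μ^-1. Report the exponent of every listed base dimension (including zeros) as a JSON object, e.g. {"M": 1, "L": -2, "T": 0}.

{"T": 1, "L": 2, "M": -2}

Dimensional matrix (T×L×M by F×ℓ×α×μ):
  T: [-2  0 -1 -1]
  L: [ 1  1  2 -1]
  M: [ 1  0  0  1]
  [T]: (-1)·-2+(-2)·0+(2)·-1+(-1)·-1 = 1
  [L]: (-1)·1+(-2)·1+(2)·2+(-1)·-1 = 2
  [M]: (-1)·1+(-2)·0+(2)·0+(-1)·1 = -2
⇒ T L^2 M^-2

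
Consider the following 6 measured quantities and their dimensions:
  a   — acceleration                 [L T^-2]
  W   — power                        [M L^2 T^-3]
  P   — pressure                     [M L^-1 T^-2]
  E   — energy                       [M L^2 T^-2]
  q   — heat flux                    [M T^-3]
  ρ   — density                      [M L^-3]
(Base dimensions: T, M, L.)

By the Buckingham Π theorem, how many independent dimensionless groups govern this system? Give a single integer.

3

Exponent matrix [T,M,L] × [a,W,P,E,q,ρ]:
  T: [-2 -3 -2 -2 -3  0]
  M: [ 0  1  1  1  1  1]
  L: [ 1  2 -1  2  0 -3]
Row reduction gives pivot columns a,W,P; rank = 3
6 vars − rank 3 = 3 Π groups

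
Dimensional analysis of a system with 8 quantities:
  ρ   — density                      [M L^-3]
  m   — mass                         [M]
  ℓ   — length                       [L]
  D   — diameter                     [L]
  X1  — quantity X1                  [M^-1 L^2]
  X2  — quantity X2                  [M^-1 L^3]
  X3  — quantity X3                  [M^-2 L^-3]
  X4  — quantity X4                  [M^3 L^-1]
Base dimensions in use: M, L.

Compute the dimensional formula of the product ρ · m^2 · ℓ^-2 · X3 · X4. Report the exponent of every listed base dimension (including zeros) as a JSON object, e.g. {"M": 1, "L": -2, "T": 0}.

Dimensional matrix (M×L by ρ×m×ℓ×D×X1×X2×X3×X4):
  M: [ 1  1  0  0 -1 -1 -2  3]
  L: [-3  0  1  1  2  3 -3 -1]
  [M]: (1)·1+(2)·1+(-2)·0+(1)·-2+(1)·3 = 4
  [L]: (1)·-3+(2)·0+(-2)·1+(1)·-3+(1)·-1 = -9
⇒ M^4 L^-9

{"M": 4, "L": -9}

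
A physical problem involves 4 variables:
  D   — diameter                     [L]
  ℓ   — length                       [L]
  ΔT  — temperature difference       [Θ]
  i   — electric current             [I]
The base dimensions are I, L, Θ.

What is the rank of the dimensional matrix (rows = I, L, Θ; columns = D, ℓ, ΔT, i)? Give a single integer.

Write exponents as rows I,L,Θ / cols D,ℓ,ΔT,i:
  I: [ 0  0  0  1]
  L: [ 1  1  0  0]
  Θ: [ 0  0  1  0]
Row reduction gives pivot columns D,ΔT,i; rank = 3

3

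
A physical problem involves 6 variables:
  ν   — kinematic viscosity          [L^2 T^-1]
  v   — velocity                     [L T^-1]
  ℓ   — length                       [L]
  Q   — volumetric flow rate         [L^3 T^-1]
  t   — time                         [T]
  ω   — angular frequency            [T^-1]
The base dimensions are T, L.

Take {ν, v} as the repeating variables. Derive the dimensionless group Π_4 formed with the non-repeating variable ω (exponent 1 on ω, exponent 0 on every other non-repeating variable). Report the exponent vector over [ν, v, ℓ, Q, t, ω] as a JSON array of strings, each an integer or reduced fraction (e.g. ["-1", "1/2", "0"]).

["1", "-2", "0", "0", "0", "1"]

Dimensional matrix (T×L by ν×v×ℓ×Q×t×ω):
  T: [-1 -1  0 -1  1 -1]
  L: [ 2  1  1  3  0  0]
Echelon form has 2 nonzero rows (pivots: ν,v)
Pivot set = {ν,v}, free = {ℓ,Q,t,ω}
RREF:
  r0: [   1    0    1    2    1   -1]
  r1: [   0    1   -1   -1   -2    2]
Fix exponent of ω at 1, ℓ at 0, Q at 0, t at 0; solve each RREF row for its pivot's exponent:
  r0: exp(ν) + (-1)·1 = 0 ⇒ exp(ν) = 1
  r1: exp(v) + (2)·1 = 0 ⇒ exp(v) = -2
Π_4 = ν · v^-2 · ω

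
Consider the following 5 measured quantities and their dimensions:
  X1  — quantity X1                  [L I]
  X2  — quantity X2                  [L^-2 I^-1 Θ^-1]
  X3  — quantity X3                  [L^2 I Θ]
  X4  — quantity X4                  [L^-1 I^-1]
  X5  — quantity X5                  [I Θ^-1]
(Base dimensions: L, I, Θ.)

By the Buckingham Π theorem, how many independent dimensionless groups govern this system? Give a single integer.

Dimensional matrix (L×I×Θ by X1×X2×X3×X4×X5):
  L: [ 1 -2  2 -1  0]
  I: [ 1 -1  1 -1  1]
  Θ: [ 0 -1  1  0 -1]
Row reduction gives pivot columns X1,X2; rank = 2
Π count = n − r = 5 − 2 = 3

3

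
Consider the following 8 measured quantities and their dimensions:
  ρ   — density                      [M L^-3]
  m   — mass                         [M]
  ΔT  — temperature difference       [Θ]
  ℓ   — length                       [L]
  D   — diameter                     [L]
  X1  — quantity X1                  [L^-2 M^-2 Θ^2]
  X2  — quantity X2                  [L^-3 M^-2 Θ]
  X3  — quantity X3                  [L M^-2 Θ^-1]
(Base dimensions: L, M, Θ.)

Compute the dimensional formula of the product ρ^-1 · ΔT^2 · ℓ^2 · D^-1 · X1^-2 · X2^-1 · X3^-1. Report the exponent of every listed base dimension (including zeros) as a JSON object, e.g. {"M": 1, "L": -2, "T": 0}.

{"L": 10, "M": 7, "Θ": -2}

Write exponents as rows L,M,Θ / cols ρ,m,ΔT,ℓ,D,X1,X2,X3:
  L: [-3  0  0  1  1 -2 -3  1]
  M: [ 1  1  0  0  0 -2 -2 -2]
  Θ: [ 0  0  1  0  0  2  1 -1]
  [L]: (-1)·-3+(2)·0+(2)·1+(-1)·1+(-2)·-2+(-1)·-3+(-1)·1 = 10
  [M]: (-1)·1+(2)·0+(2)·0+(-1)·0+(-2)·-2+(-1)·-2+(-1)·-2 = 7
  [Θ]: (-1)·0+(2)·1+(2)·0+(-1)·0+(-2)·2+(-1)·1+(-1)·-1 = -2
⇒ L^10 M^7 Θ^-2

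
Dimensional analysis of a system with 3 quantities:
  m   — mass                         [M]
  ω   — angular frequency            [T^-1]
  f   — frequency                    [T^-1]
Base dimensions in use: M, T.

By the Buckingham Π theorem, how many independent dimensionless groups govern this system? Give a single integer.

1

Write exponents as rows M,T / cols m,ω,f:
  M: [ 1  0  0]
  T: [ 0 -1 -1]
Row reduction gives pivot columns m,ω; rank = 2
n=3, r=2 ⇒ 1 dimensionless group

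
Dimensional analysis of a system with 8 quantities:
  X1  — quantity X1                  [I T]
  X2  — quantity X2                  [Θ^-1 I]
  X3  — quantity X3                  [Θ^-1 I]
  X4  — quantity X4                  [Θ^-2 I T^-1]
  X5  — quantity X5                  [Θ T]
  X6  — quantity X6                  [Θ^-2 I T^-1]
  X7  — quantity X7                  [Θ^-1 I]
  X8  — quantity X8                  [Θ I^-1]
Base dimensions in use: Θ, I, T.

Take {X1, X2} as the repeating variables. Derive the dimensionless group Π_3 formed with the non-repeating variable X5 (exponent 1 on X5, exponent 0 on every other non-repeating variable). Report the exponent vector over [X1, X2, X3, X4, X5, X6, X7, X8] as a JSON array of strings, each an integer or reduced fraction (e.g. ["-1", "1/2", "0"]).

["-1", "1", "0", "0", "1", "0", "0", "0"]

Exponent matrix [Θ,I,T] × [X1,X2,X3,X4,X5,X6,X7,X8]:
  Θ: [ 0 -1 -1 -2  1 -2 -1  1]
  I: [ 1  1  1  1  0  1  1 -1]
  T: [ 1  0  0 -1  1 -1  0  0]
Row reduction gives pivot columns X1,X2; rank = 2
Pivot set = {X1,X2}, free = {X3,X4,X5,X6,X7,X8}
RREF:
  r0: [   1    0    0   -1    1   -1    0    0]
  r1: [   0    1    1    2   -1    2    1   -1]
  r2: [   0    0    0    0    0    0    0    0]
Fix exponent of X5 at 1, X3 at 0, X4 at 0, X6 at 0, X7 at 0, X8 at 0; solve each RREF row for its pivot's exponent:
  r0: exp(X1) + (1)·1 = 0 ⇒ exp(X1) = -1
  r1: exp(X2) + (-1)·1 = 0 ⇒ exp(X2) = 1
Π_3 = X1^-1 · X2 · X5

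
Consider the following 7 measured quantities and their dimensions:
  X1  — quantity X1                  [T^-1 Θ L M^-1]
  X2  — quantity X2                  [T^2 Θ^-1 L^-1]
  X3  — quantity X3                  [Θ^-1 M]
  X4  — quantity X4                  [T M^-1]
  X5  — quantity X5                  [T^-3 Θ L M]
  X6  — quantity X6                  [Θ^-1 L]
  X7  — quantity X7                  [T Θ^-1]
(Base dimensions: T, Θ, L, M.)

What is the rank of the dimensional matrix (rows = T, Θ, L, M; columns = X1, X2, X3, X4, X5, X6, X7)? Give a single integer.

Write exponents as rows T,Θ,L,M / cols X1,X2,X3,X4,X5,X6,X7:
  T: [-1  2  0  1 -3  0  1]
  Θ: [ 1 -1 -1  0  1 -1 -1]
  L: [ 1 -1  0  0  1  1  0]
  M: [-1  0  1 -1  1  0  0]
RREF → pivots at {X1,X2,X3} ⇒ r = 3

3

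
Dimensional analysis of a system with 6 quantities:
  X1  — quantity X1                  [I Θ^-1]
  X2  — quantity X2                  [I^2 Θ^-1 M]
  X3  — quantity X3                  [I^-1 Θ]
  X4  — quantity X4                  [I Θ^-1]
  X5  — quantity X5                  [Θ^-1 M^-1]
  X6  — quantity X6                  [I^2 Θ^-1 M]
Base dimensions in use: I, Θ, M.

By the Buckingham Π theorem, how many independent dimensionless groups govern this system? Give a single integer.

4

Write exponents as rows I,Θ,M / cols X1,X2,X3,X4,X5,X6:
  I: [ 1  2 -1  1  0  2]
  Θ: [-1 -1  1 -1 -1 -1]
  M: [ 0  1  0  0 -1  1]
Echelon form has 2 nonzero rows (pivots: X1,X2)
Π count = n − r = 6 − 2 = 4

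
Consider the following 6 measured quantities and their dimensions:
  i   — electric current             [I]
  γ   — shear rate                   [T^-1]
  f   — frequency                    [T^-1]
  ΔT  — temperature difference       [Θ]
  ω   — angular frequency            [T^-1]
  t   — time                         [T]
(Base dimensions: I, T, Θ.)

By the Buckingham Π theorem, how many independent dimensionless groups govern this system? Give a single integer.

Exponent matrix [I,T,Θ] × [i,γ,f,ΔT,ω,t]:
  I: [ 1  0  0  0  0  0]
  T: [ 0 -1 -1  0 -1  1]
  Θ: [ 0  0  0  1  0  0]
Echelon form has 3 nonzero rows (pivots: i,γ,ΔT)
n=6, r=3 ⇒ 3 dimensionless groups

3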